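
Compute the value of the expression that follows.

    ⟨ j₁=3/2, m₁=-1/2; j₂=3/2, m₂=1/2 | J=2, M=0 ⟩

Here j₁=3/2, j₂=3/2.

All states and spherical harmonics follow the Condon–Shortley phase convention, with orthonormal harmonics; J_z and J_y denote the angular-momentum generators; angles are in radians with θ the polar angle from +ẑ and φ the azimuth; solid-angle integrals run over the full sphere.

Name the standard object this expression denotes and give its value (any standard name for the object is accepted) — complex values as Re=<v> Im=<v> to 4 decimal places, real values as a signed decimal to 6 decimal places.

Clebsch–Gordan coefficient, −√(1/4) ≈ -0.500000

This is a Clebsch–Gordan (vector-coupling) coefficient.
triangle: 1!×2!×2!/6! = 4/720
(j±m)!: 1!×2!×2!×1!×2!×2! = 16
prefactor² = (2J+1)×Δ×N² = 4/9
  k=0: +1/(0!×1!×2!×2!×0!×0!) = 1/4
  k=1: −1/(1!×0!×1!×1!×1!×1!) = -1
Σ = -3/4  ⇒  CG² = 4/9×(-3/4)² = 1/4
CG = −√(1/4) = -0.500000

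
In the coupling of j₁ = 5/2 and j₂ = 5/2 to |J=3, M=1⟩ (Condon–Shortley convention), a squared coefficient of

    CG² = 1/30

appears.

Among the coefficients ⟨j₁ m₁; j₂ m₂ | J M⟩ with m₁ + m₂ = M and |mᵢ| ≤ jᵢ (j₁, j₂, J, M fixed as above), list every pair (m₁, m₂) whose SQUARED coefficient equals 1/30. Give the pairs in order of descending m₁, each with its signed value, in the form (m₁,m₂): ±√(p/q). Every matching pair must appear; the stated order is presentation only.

Admissible pairs with m₁+m₂ = M = 1: (-3/2,5/2), (-1/2,3/2), (1/2,1/2), (3/2,-1/2), (5/2,-3/2)
  (m₁,m₂)=(5/2,-3/2): CG² = 1/3, CG = +√(1/3)
  (m₁,m₂)=(3/2,-1/2): CG² = 1/30, CG = +√(1/30)   ← matches the target
  (m₁,m₂)=(1/2,1/2): CG² = 4/15, CG = −√(4/15)
  (m₁,m₂)=(-1/2,3/2): CG² = 1/30, CG = +√(1/30)   ← matches the target
  (m₁,m₂)=(-3/2,5/2): CG² = 1/3, CG = +√(1/3)
Pairs with CG² = 1/30: (3/2,-1/2): +√(1/30); (-1/2,3/2): +√(1/30)

(3/2,-1/2): +√(1/30); (-1/2,3/2): +√(1/30)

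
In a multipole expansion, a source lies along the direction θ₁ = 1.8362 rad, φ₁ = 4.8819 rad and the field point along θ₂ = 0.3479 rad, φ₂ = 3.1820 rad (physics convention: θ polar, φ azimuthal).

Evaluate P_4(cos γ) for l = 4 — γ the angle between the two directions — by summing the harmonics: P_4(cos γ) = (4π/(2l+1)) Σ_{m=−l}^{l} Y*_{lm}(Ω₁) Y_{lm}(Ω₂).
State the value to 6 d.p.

Addition theorem: P_4(cos γ) = (4π/9) Σ_m Y*_{lm}(Ω₁) Y_{lm}(Ω₂), m = −4…4:
  m=-4: (0.29885 + 0.24071j) × (0.00590 - 0.00096j) = 0.00199 + 0.00113j  (running Σ = 0.00199 + 0.00113j)
  m=-3: (0.14364 - 0.25769j) × (-0.04628 + 0.00564j) = -0.00520 + 0.01274j  (running Σ = -0.00320 + 0.01387j)
  m=-2: (0.15229 + 0.05370j) × (0.20100 - 0.01628j) = 0.03148 + 0.00832j  (running Σ = 0.02828 + 0.02218j)
  m=-1: (0.05087 - 0.29724j) × (-0.48274 + 0.01952j) = -0.01876 + 0.14448j  (running Σ = 0.00953 + 0.16667j)
  m=0: (0.11654 + 0.00000j) × (0.40449 + 0.00000j) = 0.04714 + 0.00000j  (running Σ = 0.05666 + 0.16667j)
  m=1: (-0.05087 - 0.29724j) × (0.48274 + 0.01952j) = -0.01876 - 0.14448j  (running Σ = 0.03791 + 0.02218j)
  m=2: (0.15229 - 0.05370j) × (0.20100 + 0.01628j) = 0.03148 - 0.00832j  (running Σ = 0.06939 + 0.01387j)
  m=3: (-0.14364 - 0.25769j) × (0.04628 + 0.00564j) = -0.00520 - 0.01274j  (running Σ = 0.06420 + 0.00113j)
  m=4: (0.29885 - 0.24071j) × (0.00590 + 0.00096j) = 0.00199 - 0.00113j  (running Σ = 0.06619 + 0.00000j)
Σ over m = 0.06619 + 0.00000j; ×(4π/9) → 0.09242 + 0.00000j. Real part: 0.092419

0.092419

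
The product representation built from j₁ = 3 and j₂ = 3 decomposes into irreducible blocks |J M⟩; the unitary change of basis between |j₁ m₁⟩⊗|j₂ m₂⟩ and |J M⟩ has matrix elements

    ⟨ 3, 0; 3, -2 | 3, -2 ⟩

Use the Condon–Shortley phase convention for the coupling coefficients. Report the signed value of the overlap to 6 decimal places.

√[7·3!3!3!/10! · 3!3!1!5!1!5!] = √(216)
  +(−1)^0/∏(0,3,3,1,0,2)! = 1/72  (running 1/72)
  +(−1)^1/∏(1,2,2,0,1,3)! = -1/24  (running -1/36)
⟨..|..⟩ = √(216)·(-1/36) = -0.408248

-0.408248  (= −√(1/6))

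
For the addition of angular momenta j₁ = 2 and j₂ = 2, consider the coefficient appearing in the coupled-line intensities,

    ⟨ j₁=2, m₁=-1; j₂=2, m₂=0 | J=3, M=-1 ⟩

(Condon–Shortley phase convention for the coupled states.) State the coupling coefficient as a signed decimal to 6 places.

-0.447214  (= −√(1/5))

j₁+j₂−J=1  J+j₁−j₂=3  J−j₁+j₂=3  j₁+j₂+J+1=8
(j₁±m₁, j₂±m₂, J±M) = (1,3,2,2,2,4)
P² = 36/5
sum k=0..1:
  [0] +1/12 = 1/12
  [1] −1/4 = -1/4
S = -1/6
C² = P²·S² = 1/5 ; C = -0.447214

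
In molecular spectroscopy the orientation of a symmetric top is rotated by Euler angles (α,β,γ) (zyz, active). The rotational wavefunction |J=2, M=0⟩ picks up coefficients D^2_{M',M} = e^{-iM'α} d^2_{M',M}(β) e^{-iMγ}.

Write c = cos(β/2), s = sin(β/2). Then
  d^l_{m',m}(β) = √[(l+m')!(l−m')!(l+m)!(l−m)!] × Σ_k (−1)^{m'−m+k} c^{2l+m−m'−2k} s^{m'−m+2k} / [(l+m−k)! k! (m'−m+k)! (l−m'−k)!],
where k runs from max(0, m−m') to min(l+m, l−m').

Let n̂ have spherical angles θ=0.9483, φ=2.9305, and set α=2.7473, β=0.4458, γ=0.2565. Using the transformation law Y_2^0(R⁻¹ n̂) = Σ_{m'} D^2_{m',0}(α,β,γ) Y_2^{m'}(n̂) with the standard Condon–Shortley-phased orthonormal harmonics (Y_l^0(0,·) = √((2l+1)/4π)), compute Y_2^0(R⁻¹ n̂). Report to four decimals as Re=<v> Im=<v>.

Need the full column D^2_{m',0} for m'=−2..2 at α=2.7473, β=0.4458, γ=0.2565.
cos(β/2)=0.975260, sin(β/2)=0.221059
d^2_{-2,0}: single k=2 term ⇒ +0.113850;  D = +0.080247-0.080760i
d^2_{-1,0}: k∈[1..2] ⇒ +0.502279 -0.025806 = +0.476473;  D = -0.439913+0.183040i
d^2_{0,0}: k∈[0..2] ⇒ +0.904654 -0.185916 +0.002388 = +0.721126;  D = +0.721126+0.000000i
d^2_{1,0}: k∈[0..1] ⇒ -0.502279 +0.025806 = -0.476473;  D = +0.439913+0.183040i
d^2_{2,0}: single k=0 term ⇒ +0.113850;  D = +0.080247+0.080760i
Y_2^{m'}(θ=0.9483,φ=2.9305) and Σ D·Y over m':
  (+0.0802-0.0808i)·(+0.2326+0.1045i)  (-0.4399+0.1830i)·(-0.3578-0.0767i)  (+0.7211+0.0000i)·(+0.0063+0.0000i)  (+0.4399+0.1830i)·(+0.3578-0.0767i)  (+0.0802+0.0808i)·(+0.2326-0.1045i)
Y_2^0(R⁻¹ n̂) = +0.401623+0.000000i

Re=0.4016 Im=0.0000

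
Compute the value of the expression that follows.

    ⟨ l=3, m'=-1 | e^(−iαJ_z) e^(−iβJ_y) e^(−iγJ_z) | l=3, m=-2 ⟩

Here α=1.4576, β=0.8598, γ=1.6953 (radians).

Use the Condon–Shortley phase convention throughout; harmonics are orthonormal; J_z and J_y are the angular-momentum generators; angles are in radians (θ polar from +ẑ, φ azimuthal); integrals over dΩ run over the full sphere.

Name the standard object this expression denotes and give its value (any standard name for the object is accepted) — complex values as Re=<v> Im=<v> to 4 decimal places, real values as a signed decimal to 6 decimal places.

This is a Wigner D-matrix element — the rotation-matrix element ⟨l m'| R(α,β,γ) |l m⟩ in the angular-momentum basis.
First d^3_{-1,-2}(β=0.8598), then the phase factors e^{-i(-1)α} and e^{-i(-2)γ}:
c=cos(0.859800/2)=0.909007, s=sin(0.859800/2)=0.416780; N=√[2·24·1·120]=75.894664
The bounds max(0,m−m')=0 and min(l+m,l−m')=1 give 2 terms
  k=0: (−1)^1·75.8947/(24)·0.9090^5·0.4168^1 = -0.817982
  k=1: (−1)^2·75.8947/(12)·0.9090^3·0.4168^3 = +0.343916
d^3_{-1,-2}(0.8598) = -0.817982 +0.343916 = -0.474066
D = (+0.112955+0.993600i)·(-0.474066)·(-0.969158-0.246442i) = -0.064186+0.469701i

Wigner D-matrix element, Re=-0.0642 Im=0.4697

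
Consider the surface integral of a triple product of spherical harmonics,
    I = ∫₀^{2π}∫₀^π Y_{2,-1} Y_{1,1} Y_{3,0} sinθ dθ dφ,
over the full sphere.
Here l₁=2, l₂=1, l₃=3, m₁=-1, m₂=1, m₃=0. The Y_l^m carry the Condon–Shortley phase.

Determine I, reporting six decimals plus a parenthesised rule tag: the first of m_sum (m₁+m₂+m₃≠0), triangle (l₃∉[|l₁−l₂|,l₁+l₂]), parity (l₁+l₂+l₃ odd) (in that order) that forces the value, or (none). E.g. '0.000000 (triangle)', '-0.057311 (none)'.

0.143048 (none)

Rules hold: Σm=0, L=6 even, 1≤3≤3.
N = 5·3·7 = 105
Δ = 0!·4!·2!/7! = 1/105
Racah Σ t=0..0: t=0:+1/4 = 1/4
⇒ 3j(2 1 3; 0 0 0)² = 3/35, sgn -1
Racah Σ t=0..0: t=0:+1/12 = 1/12
⇒ 3j(2 1 3; -1 1 0)² = 1/35, sgn -1
4πI² = N·(3j₀)²·(3jₘ)² = 9/35
I = +1·√(0.257143/4π) = 0.14304817
No selection rule forces the value: the integral is nonzero (none).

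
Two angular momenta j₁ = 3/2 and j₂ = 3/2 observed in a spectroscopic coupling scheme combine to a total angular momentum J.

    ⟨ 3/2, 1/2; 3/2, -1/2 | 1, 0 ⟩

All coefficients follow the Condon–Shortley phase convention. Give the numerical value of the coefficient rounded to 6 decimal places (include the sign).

−√(1/20) ≈ -0.223607

j₁+j₂−J=2  J+j₁−j₂=1  J−j₁+j₂=1  j₁+j₂+J+1=5
(j₁±m₁, j₂±m₂, J±M) = (2,1,1,2,1,1)
P² = 1/5
sum k=0..1:
  [0] +1/2 = 1/2
  [1] −1/1 = -1
S = -1/2
C² = P²·S² = 1/20 ; C = -0.223607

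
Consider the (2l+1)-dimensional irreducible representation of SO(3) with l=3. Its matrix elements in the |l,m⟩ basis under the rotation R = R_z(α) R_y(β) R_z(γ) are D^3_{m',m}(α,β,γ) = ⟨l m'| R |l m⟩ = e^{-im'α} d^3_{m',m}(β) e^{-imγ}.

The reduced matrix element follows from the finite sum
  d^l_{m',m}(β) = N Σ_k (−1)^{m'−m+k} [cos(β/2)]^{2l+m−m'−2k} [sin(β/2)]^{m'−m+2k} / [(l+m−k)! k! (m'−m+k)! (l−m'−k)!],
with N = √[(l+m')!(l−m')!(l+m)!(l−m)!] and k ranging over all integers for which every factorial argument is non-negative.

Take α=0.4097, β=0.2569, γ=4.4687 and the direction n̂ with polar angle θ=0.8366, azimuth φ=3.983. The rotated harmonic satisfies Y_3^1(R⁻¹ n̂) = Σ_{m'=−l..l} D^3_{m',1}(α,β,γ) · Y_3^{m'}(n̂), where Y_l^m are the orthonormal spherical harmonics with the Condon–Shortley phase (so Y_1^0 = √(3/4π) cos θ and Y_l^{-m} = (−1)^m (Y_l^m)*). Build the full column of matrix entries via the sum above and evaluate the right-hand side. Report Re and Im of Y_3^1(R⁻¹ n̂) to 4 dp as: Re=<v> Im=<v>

Re=-0.0220 Im=0.0318

Need the full column D^3_{m',1} for m'=−3..3 at α=0.4097, β=0.2569, γ=4.4687.
cos(β/2)=0.991762, sin(β/2)=0.128097
d^3_{-3,1}: single k=4 term ⇒ +0.001026;  D = -0.001021+0.000100i
d^3_{-2,1}: k∈[3..4] ⇒ +0.012968 -0.000108 = +0.012860;  D = -0.011238+0.006252i
d^3_{-1,1}: k∈[2..4] ⇒ +0.095249 -0.002119 +0.000004 = +0.093134;  D = -0.056615+0.073951i
d^3_{0,1}: k∈[1..3] ⇒ +0.425761 -0.021308 +0.000118 = +0.404572;  D = -0.097617+0.392618i
d^3_{1,1}: k∈[0..2] ⇒ +0.951577 -0.126998 +0.001589 = +0.826168;  D = +0.136524+0.814809i
d^3_{2,1}: k∈[0..1] ⇒ -0.388665 +0.012968 = -0.375697;  D = -0.204541-0.315137i
d^3_{3,1}: single k=0 term ⇒ +0.061483;  D = +0.051246+0.033970i
Y_3^{m'}(θ=0.8366,φ=3.983) and Σ D·Y over m':
  (-0.0010+0.0001i)·(+0.1392+0.0988i)  (-0.0112+0.0063i)·(-0.0422-0.3750i)  (-0.0566+0.0740i)·(-0.1990+0.2226i)  (-0.0976+0.3926i)·(-0.1889+0.0000i)  (+0.1365+0.8148i)·(+0.1990+0.2226i)  (-0.2045-0.3151i)·(-0.0422+0.3750i)  (+0.0512+0.0340i)·(-0.1392+0.0988i)
Y_3^1(R⁻¹ n̂) = -0.021994+0.031816i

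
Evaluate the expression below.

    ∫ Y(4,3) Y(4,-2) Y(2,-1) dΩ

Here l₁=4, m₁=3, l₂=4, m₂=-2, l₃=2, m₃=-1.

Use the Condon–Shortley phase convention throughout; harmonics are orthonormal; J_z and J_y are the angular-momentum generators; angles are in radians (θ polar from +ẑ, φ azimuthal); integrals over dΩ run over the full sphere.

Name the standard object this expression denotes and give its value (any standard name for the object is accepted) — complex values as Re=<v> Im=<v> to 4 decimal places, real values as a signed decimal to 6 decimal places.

This is a Gaunt coefficient — the integral of a triple product of spherical harmonics over the sphere.
Rules hold: Σm=0, L=10 even, 0≤2≤8.
N = 9·9·5 = 405
Δ = 6!·2!·2!/11! = 1/13860
Racah Σ t=2..4: t=2:+1/192 t=3:−1/36 t=4:+1/192 = -5/288
⇒ 3j(4 4 2; 0 0 0)² = 20/693, sgn -1
Racah Σ t=0..1: t=0:+1/1440 t=1:−1/240 = -1/288
⇒ 3j(4 4 2; 3 -2 -1)² = 5/132, sgn +1
4πI² = N·(3j₀)²·(3jₘ)² = 375/847
I = -1·√(0.442739/4π) = -0.18770204

Gaunt coefficient, -0.187702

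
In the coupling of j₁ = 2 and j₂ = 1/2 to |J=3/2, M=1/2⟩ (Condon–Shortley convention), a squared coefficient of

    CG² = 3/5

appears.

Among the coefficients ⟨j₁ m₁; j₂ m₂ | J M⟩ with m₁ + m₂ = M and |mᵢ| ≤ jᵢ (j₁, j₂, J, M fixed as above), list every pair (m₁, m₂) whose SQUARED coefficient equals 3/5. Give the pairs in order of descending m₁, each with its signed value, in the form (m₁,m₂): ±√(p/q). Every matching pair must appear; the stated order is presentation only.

(1,-1/2): +√(3/5)

Admissible pairs with m₁+m₂ = M = 1/2: (0,1/2), (1,-1/2)
  (m₁,m₂)=(1,-1/2): CG² = 3/5, CG = +√(3/5)   ← matches the target
  (m₁,m₂)=(0,1/2): CG² = 2/5, CG = −√(2/5)
Pairs with CG² = 3/5: (1,-1/2): +√(3/5)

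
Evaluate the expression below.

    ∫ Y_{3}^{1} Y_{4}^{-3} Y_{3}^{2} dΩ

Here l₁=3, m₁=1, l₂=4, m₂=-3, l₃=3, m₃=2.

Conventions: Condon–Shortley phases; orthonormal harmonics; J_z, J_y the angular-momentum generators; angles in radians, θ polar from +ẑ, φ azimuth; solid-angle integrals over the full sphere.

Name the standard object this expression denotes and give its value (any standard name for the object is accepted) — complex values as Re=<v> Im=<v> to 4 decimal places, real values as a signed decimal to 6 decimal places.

Gaunt coefficient, -0.095955

This is a Gaunt coefficient — the integral of a triple product of spherical harmonics over the sphere.
m-sum 0 ✓  L=10 even ✓  1≤3≤7 ✓
Π(2lᵢ+1) = 7×9×7 = 441
triangle coeff Δ(3,4,3) = 1/34650
Σ_t [1,3]: t=1:−1/72 t=2:+1/16 t=3:−1/72 = 5/144
(3j)²=2/77 [(3 4 3; 0 0 0)], sign=-1
Σ_t [0,1]: t=0:+1/288 t=1:−1/144 = -1/288
(3j)²=1/99 [(3 4 3; 1 -3 2)], sign=+1
⇒ 4πI² = 14/121
I = (-1)√(14/121/(4π)) = -0.09595473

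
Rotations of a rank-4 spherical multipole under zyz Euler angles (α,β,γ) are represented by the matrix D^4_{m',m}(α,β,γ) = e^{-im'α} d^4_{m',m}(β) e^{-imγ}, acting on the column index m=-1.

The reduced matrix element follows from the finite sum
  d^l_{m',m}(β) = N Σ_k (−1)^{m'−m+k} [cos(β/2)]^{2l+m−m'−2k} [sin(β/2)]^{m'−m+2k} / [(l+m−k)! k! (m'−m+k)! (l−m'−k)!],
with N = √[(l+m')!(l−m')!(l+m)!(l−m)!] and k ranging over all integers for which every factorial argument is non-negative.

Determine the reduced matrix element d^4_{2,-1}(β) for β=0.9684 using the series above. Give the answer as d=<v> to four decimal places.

d^4_{2,-1}(β=0.9684) via the finite sum:
Half-angle: c=0.885048, s=0.465500. N=√(720·2·6·120)=1018.233765
k: max(0,(-1)−(2))=0 … min(4+(-1),4−(2))=2
  k=0: (−1)^3·1018.2338/(72)·0.8850^5·0.4655^3 = -0.774655
  k=1: (−1)^4·1018.2338/(48)·0.8850^3·0.4655^5 = +0.321445
  k=2: (−1)^5·1018.2338/(240)·0.8850^1·0.4655^7 = -0.017785
d^4_{2,-1}(0.9684) = -0.774655 +0.321445 -0.017785 = -0.470995

d=-0.4710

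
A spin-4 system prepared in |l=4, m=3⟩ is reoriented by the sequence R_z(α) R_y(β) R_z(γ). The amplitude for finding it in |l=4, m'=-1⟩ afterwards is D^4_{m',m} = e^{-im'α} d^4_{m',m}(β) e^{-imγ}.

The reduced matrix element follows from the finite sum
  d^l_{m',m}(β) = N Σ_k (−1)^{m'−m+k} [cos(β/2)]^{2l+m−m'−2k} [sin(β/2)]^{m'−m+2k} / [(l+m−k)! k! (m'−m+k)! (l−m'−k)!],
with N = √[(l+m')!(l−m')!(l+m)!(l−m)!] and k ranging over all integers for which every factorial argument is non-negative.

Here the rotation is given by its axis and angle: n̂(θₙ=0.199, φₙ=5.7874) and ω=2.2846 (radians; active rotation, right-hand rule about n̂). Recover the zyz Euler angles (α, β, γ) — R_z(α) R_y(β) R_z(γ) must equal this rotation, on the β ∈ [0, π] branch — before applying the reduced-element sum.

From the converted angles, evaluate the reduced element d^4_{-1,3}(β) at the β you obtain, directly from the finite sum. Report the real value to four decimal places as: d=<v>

d=0.0127

Axis–angle → zyz. n̂ = (sinθₙcosφₙ, sinθₙsinφₙ, cosθₙ) = (+0.173886, -0.094045, +0.980265), ω = 2.2846.
R = I cosω + sinω [n̂]ₓ + (1−cosω) n̂n̂ᵀ gives
  R = [-0.604681, -0.768019, +0.210967; +0.713900, -0.640078, -0.283984; +0.353140, -0.021110, +0.935332]
β = atan2(√(R₁₃²+R₂₃²), R₃₃) = 0.361600; α = atan2(R₂₃, R₁₃) mod 2π = 5.351321; γ = atan2(R₃₂, −R₃₁) mod 2π = 3.201299
d^4_{-1,3}(β=0.3616) via the finite sum:
Half-angle: c=0.983700, s=0.179816. N=√(6·120·5040·1)=1904.940944
The bounds max(0,m−m')=4 and min(l+m,l−m')=5 give 2 terms
  k=4: (−1)^0·1904.9409/(144)·0.9837^4·0.1798^4 = +0.012951
  k=5: (−1)^1·1904.9409/(240)·0.9837^2·0.1798^6 = -0.000260
d^4_{-1,3}(0.3616) = +0.012951 -0.000260 = +0.012691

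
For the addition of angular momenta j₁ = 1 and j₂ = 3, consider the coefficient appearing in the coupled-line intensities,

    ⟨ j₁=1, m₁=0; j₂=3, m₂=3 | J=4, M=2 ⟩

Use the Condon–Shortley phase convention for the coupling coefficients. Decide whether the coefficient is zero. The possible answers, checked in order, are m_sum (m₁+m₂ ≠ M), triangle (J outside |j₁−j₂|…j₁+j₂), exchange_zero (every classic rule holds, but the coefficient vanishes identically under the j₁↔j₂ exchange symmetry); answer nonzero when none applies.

m_sum

m-sum: m₁+m₂ = 0+3 = 3, M = 2  ✗ ⇒ coefficient is 0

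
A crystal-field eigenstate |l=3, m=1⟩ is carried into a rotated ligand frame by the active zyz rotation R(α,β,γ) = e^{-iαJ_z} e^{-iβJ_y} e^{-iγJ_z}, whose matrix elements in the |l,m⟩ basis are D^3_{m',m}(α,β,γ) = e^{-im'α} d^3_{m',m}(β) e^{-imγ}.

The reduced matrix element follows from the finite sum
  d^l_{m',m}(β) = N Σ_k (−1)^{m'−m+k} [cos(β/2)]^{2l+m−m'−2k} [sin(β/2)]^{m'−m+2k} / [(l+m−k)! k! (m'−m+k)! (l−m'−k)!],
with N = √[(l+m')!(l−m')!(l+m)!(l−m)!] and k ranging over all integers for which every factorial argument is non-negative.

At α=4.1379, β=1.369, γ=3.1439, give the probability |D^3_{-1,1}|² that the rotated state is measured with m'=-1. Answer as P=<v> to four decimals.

P=0.0258

First d^3_{-1,1}(β=1.3690), then the phase factors e^{-i(-1)α} and e^{-i(1)γ}:
c=cos(1.369000/2)=0.774735, s=sin(1.369000/2)=0.632286; N=√[2·24·24·2]=48.000000
Admissible k: 2..4 (factorial args all ≥0)
  k=2: (−1)^0·48.0000/(8)·0.7747^4·0.6323^2 = +0.864154
  k=3: (−1)^1·48.0000/(6)·0.7747^2·0.6323^4 = -0.767450
  k=4: (−1)^2·48.0000/(48)·0.7747^0·0.6323^6 = +0.063897
d^3_{-1,1}(1.3690) = +0.864154 -0.767450 +0.063897 = +0.160601
|D^3_{-1,1}|² = |d^3_{-1,1}(β)|² = (+0.160601)² = 0.025793 (the z-rotation phases have unit modulus)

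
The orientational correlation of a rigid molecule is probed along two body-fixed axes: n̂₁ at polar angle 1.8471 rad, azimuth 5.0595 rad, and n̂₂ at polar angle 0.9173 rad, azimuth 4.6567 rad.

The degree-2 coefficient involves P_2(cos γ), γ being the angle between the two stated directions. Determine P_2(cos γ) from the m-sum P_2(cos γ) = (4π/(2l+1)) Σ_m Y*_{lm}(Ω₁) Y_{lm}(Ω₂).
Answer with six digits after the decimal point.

-0.067670

Expand P_2 via completeness: Σ_{m} conj(Y_{2,m}) at Ω₁ times Y_{2,m} at Ω₂ —
  m=-2: Y*=(-0.274778, -0.228742)  Y=(-0.241990, -0.027064)  product (0.060303, 0.062790)
  m=-1: Y*=(-0.068975, 0.190666)  Y=(-0.020756, 0.372333)  product (-0.069560, -0.029639)
  m=+0: Y*=(-0.244977, -0.000000)  Y=(0.034336, 0.000000)  product (-0.008412, -0.000000)
  m=+1: Y*=(0.068975, 0.190666)  Y=(0.020756, 0.372333)  product (-0.069560, 0.029639)
  m=+2: Y*=(-0.274778, 0.228742)  Y=(-0.241990, 0.027064)  product (0.060303, -0.062790)
Accumulated sum (-0.026925, 0.000000); after 4π/(2l+1) scaling, (-0.067670, 0.000000) ⇒ P_2 = -0.067670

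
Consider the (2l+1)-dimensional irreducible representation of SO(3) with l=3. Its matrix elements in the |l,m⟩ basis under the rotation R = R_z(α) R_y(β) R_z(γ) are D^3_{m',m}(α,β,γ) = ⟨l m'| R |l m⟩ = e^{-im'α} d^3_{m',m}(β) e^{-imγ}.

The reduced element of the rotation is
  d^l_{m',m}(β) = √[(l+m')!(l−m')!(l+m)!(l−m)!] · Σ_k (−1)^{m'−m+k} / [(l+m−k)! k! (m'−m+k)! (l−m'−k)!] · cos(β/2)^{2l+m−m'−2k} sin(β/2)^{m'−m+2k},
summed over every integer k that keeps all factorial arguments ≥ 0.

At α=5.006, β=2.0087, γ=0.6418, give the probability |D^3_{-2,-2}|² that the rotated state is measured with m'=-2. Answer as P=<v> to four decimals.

D^3_{-2,-2}(5.0060,2.0087,0.6418) = e^{-i·-2·5.0060}·d^3_{-2,-2}(2.0087)·e^{-i·-2·0.6418}. Compute d first:
Half-angle: c=0.536637, s=0.843813. N=√(1·120·1·120)=120.000000
k∈{0,1} keeps every argument non-negative
  k=0: (−1)^0·120.0000/(120)·0.5366^6·0.8438^0 = +0.023883
  k=1: (−1)^1·120.0000/(24)·0.5366^4·0.8438^2 = -0.295246
d^3_{-2,-2}(2.0087) = +0.023883 -0.295246 = -0.271364
|D^3_{-2,-2}|² = |d^3_{-2,-2}(β)|² = (-0.271364)² = 0.073638 (the z-rotation phases have unit modulus)

P=0.0736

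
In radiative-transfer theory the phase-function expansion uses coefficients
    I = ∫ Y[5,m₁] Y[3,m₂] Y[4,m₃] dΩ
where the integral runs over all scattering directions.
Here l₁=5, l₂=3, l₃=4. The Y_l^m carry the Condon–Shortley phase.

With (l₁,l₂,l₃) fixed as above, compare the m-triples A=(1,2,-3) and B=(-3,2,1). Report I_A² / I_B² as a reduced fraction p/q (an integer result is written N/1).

Shared (l₁,l₂,l₃)=(5,3,4): N and (l;000)² cancel in I_A²/I_B².
A: Δ = 4!·6!·2!/13! = 1/180180; Racah Σ t=3..4: t=3:−1/1440 t=4:+1/17280 = -11/17280; ⇒ 3j(5 3 4; 1 2 -3)² = 11/468, sgn +1
B: Δ = 4!·6!·2!/13! = 1/180180; Racah Σ t=3..4: t=3:−1/1440 t=4:+1/1152 = 1/5760; ⇒ 3j(5 3 4; -3 2 1)² = 1/858, sgn -1
I_A²/I_B² = (11/468)/(1/858) = 121/6

121/6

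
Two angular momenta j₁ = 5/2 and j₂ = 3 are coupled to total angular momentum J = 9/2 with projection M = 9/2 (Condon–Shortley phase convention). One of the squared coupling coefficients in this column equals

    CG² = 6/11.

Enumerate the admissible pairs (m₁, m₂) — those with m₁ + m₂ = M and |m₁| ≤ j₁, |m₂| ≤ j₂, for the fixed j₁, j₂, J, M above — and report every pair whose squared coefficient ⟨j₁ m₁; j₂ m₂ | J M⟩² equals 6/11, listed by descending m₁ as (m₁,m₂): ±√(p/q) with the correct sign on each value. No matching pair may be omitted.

Admissible pairs with m₁+m₂ = M = 9/2: (3/2,3), (5/2,2)
  (m₁,m₂)=(5/2,2): CG² = 5/11, CG = +√(5/11)
  (m₁,m₂)=(3/2,3): CG² = 6/11, CG = −√(6/11)   ← matches the target
Pairs with CG² = 6/11: (3/2,3): −√(6/11)

(3/2,3): −√(6/11)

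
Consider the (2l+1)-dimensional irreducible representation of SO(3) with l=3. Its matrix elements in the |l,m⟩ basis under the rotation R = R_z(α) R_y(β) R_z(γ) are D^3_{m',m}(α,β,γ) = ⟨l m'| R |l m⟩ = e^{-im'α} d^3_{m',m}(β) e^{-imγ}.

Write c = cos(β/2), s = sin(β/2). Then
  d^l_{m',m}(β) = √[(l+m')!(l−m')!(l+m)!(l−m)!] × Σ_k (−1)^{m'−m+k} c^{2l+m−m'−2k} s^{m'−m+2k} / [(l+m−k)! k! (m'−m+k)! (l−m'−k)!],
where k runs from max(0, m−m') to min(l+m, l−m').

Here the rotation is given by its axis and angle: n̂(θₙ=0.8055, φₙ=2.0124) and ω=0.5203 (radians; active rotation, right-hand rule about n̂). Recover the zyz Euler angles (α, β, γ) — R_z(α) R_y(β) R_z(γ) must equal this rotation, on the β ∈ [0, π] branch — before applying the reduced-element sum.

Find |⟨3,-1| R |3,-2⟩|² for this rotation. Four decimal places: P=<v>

P=0.2491

Axis–angle → zyz. n̂ = (sinθₙcosφₙ, sinθₙsinφₙ, cosθₙ) = (-0.308224, +0.651993, +0.692751), ω = 0.5203.
R = I cosω + sinω [n̂]ₓ + (1−cosω) n̂n̂ᵀ gives
  R = [+0.880242, -0.370987, +0.295877; +0.317801, +0.923923, +0.213000; -0.352387, -0.093461, +0.931176]
β = atan2(√(R₁₃²+R₂₃²), R₃₃) = 0.373172; α = atan2(R₂₃, R₁₃) mod 2π = 0.623953; γ = atan2(R₃₂, −R₃₁) mod 2π = 6.023931
D^3_{-1,-2}(0.6240,0.3732,6.0239) = e^{-i·-1·0.6240}·d^3_{-1,-2}(0.3732)·e^{-i·-2·6.0239}. Compute d first:
c=cos(0.373172/2)=0.982643, s=sin(0.373172/2)=0.185505; N=√[2·24·1·120]=75.894664
k∈{0,1} keeps every argument non-negative
  k=0: (−1)^1·75.8947/(24)·0.9826^5·0.1855^1 = -0.537447
  k=1: (−1)^2·75.8947/(12)·0.9826^3·0.1855^3 = +0.038308
d^3_{-1,-2}(0.3732) = -0.537447 +0.038308 = -0.499139
|D^3_{-1,-2}|² = |d^3_{-1,-2}(β)|² = (-0.499139)² = 0.249140 (the z-rotation phases have unit modulus)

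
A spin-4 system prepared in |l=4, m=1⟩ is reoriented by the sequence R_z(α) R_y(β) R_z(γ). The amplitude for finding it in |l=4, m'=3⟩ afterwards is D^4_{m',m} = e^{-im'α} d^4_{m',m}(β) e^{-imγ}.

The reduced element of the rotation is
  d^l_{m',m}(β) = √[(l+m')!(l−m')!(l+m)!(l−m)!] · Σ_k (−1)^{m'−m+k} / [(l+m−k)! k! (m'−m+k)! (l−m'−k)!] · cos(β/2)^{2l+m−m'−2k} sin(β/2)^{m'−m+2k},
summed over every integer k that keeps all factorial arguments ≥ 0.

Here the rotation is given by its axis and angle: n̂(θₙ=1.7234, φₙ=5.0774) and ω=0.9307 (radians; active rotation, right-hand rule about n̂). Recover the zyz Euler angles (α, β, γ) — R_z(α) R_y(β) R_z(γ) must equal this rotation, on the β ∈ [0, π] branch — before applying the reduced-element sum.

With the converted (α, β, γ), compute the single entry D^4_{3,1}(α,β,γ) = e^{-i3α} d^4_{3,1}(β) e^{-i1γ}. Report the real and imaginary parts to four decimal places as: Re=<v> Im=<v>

Axis–angle → zyz. n̂ = (sinθₙcosφₙ, sinθₙsinφₙ, cosθₙ) = (+0.352811, -0.923264, -0.152012), ω = 0.9307.
R = I cosω + sinω [n̂]ₓ + (1−cosω) n̂n̂ᵀ gives
  R = [+0.647402, -0.009264, -0.762092; -0.253103, +0.940564, -0.226446; +0.718894, +0.339490, +0.606579]
β = atan2(√(R₁₃²+R₂₃²), R₃₃) = 0.919046; α = atan2(R₂₃, R₁₃) mod 2π = 3.430422; γ = atan2(R₃₂, −R₃₁) mod 2π = 2.700400
First d^4_{3,1}(β=0.9190), then the phase factors e^{-i(3)α} and e^{-i(1)γ}:
Half-angle: c=0.896264, s=0.443521. N=√(5040·1·120·6)=1904.940944
Admissible k: 0..1 (factorial args all ≥0)
  k=0: (−1)^2·1904.9409/(240)·0.8963^6·0.4435^2 = +0.809309
  k=1: (−1)^3·1904.9409/(144)·0.8963^4·0.4435^4 = -0.330308
d^4_{3,1}(0.9190) = +0.809309 -0.330308 = +0.479001
D = (-0.647508+0.762059i)·(+0.479001)·(-0.904243-0.427019i) = +0.436330-0.197630i

Re=0.4363 Im=-0.1976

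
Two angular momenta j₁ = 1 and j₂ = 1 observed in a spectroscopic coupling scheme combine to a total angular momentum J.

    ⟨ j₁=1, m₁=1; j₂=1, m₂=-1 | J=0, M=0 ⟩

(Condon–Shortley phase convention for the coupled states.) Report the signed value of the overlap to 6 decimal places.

√[1·2!0!0!/3! · 2!0!0!2!0!0!] = √(4/3)
  +(−1)^0/∏(0,2,0,0,0,0)! = 1/2  (running 1/2)
⟨..|..⟩ = √(4/3)·(1/2) = +0.577350

+0.577350  (= +√(1/3))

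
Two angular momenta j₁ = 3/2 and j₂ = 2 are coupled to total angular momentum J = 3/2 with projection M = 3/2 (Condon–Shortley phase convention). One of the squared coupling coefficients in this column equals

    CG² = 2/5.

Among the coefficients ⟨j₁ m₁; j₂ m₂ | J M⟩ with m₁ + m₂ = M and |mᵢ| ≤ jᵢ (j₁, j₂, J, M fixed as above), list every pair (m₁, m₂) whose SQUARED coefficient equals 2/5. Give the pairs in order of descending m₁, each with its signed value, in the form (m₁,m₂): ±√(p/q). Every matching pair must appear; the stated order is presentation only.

Admissible pairs with m₁+m₂ = M = 3/2: (-1/2,2), (1/2,1), (3/2,0)
  (m₁,m₂)=(3/2,0): CG² = 1/5, CG = +√(1/5)
  (m₁,m₂)=(1/2,1): CG² = 2/5, CG = −√(2/5)   ← matches the target
  (m₁,m₂)=(-1/2,2): CG² = 2/5, CG = +√(2/5)   ← matches the target
Pairs with CG² = 2/5: (1/2,1): −√(2/5); (-1/2,2): +√(2/5)

(1/2,1): −√(2/5); (-1/2,2): +√(2/5)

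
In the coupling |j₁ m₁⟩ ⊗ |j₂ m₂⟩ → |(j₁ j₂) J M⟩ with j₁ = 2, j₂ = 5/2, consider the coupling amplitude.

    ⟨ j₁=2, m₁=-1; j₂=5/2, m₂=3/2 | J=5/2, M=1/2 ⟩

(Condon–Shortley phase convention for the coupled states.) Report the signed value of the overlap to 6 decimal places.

triangle: 2!×2!×3!/8! = 24/40320
(j±m)!: 1!×3!×4!×1!×3!×2! = 1728
prefactor² = (2J+1)×Δ×N² = 216/35
  k=1: −1/(1!×1!×2!×3!×0!×0!) = -1/12
  k=2: +1/(2!×0!×1!×2!×1!×1!) = 1/4
Σ = 1/6  ⇒  CG² = 216/35×(1/6)² = 6/35
CG = +√(6/35) = +0.414039

+0.414039  (= +√(6/35))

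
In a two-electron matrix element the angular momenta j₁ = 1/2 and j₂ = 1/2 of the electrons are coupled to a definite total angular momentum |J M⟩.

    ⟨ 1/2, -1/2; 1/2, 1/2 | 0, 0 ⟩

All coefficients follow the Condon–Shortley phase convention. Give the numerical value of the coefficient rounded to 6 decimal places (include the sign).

triangle: 1!×0!×0!/2! = 1/2
(j±m)!: 0!×1!×1!×0!×0!×0! = 1
prefactor² = (2J+1)×Δ×N² = 1/2
  k=1: −1/(1!×0!×0!×0!×0!×0!) = -1
Σ = -1  ⇒  CG² = 1/2×(-1)² = 1/2
CG = −√(1/2) = -0.707107

-0.707107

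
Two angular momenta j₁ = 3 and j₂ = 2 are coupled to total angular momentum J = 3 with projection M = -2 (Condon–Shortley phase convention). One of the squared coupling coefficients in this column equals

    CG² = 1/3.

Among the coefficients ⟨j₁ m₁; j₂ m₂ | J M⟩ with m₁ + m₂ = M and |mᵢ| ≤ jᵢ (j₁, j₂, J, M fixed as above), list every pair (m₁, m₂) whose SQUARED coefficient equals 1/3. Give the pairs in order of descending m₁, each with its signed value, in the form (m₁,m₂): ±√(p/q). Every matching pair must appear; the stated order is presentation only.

Admissible pairs with m₁+m₂ = M = -2: (-3,1), (-2,0), (-1,-1), (0,-2)
  (m₁,m₂)=(0,-2): CG² = 1/3, CG = +√(1/3)   ← matches the target
  (m₁,m₂)=(-1,-1): CG² = 1/4, CG = −√(1/4)
  (m₁,m₂)=(-2,0): CG² = 0/1, CG = 0
  (m₁,m₂)=(-3,1): CG² = 5/12, CG = +√(5/12)
Pairs with CG² = 1/3: (0,-2): +√(1/3)

(0,-2): +√(1/3)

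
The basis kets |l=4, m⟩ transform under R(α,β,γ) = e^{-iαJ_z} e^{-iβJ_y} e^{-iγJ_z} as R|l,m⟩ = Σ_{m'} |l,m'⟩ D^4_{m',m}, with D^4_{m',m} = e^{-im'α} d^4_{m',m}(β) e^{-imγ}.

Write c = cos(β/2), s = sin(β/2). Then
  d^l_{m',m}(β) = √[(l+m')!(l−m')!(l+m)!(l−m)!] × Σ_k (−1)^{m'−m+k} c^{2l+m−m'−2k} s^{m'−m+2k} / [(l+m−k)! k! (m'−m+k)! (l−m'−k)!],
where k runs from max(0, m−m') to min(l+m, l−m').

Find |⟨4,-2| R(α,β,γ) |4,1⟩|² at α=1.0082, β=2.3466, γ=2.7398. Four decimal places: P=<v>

P=0.0428

First d^4_{-2,1}(β=2.3466), then the phase factors e^{-i(-2)α} and e^{-i(1)γ}:
c=cos(2.346600/2)=0.387111, s=sin(2.346600/2)=0.922033; N=√[2·720·120·6]=1018.233765
k∈{3,4,5} keeps every argument non-negative
  k=3: (−1)^0·1018.2338/(72)·0.3871^5·0.9220^3 = +0.096368
  k=4: (−1)^1·1018.2338/(48)·0.3871^3·0.9220^5 = -0.820060
  k=5: (−1)^2·1018.2338/(240)·0.3871^1·0.9220^7 = +0.930459
d^4_{-2,1}(2.3466) = +0.096368 -0.820060 +0.930459 = +0.206767
|D^4_{-2,1}|² = |d^4_{-2,1}(β)|² = (+0.206767)² = 0.042753 (the z-rotation phases have unit modulus)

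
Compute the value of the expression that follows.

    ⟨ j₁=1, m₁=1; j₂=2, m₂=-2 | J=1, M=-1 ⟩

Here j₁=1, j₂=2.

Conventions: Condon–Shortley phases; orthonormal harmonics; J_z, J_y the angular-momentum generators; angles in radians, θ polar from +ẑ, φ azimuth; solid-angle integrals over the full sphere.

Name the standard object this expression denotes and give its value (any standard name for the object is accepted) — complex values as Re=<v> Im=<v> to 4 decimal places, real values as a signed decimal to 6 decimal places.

Clebsch–Gordan coefficient, +√(3/5) ≈ +0.774597

This is a Clebsch–Gordan (vector-coupling) coefficient.
triangle: 2!·0!·2!/5! = 4/120
(j±m)!: 2!·0!·0!·4!·0!·2! = 96
prefactor² = (2J+1)·Δ·N² = 48/5
  k=0: +1/(0!·2!·0!·0!·0!·2!) = 1/4
Σ = 1/4  ⇒  CG² = 48/5·(1/4)² = 3/5
CG = +√(3/5) = +0.774597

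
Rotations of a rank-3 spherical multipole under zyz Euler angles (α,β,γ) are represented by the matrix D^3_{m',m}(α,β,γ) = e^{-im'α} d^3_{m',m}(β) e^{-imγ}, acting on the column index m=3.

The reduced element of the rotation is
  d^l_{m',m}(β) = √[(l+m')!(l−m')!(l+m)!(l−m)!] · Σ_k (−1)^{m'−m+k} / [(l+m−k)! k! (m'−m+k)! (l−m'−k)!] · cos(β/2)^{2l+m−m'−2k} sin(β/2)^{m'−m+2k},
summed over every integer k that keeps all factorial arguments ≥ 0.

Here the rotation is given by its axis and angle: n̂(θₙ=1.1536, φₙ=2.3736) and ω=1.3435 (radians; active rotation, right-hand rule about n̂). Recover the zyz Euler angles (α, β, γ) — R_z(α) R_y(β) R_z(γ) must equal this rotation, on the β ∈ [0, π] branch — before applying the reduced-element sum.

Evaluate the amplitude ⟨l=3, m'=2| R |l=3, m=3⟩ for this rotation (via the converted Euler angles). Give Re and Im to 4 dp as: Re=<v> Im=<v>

Axis–angle → zyz. n̂ = (sinθₙcosφₙ, sinθₙsinφₙ, cosθₙ) = (-0.657611, +0.635108, +0.405199), ω = 1.3435.
R = I cosω + sinω [n̂]ₓ + (1−cosω) n̂n̂ᵀ gives
  R = [+0.560345, -0.718315, +0.412355; +0.071239, +0.537811, +0.840050; -0.825190, -0.441343, +0.352532]
β = atan2(√(R₁₃²+R₂₃²), R₃₃) = 1.210521; α = atan2(R₂₃, R₁₃) mod 2π = 1.114479; γ = atan2(R₃₂, −R₃₁) mod 2π = 5.792057
First d^3_{2,3}(β=1.2105), then the phase factors e^{-i(2)α} and e^{-i(3)γ}:
c=cos(1.210521/2)=0.822354, s=sin(1.210521/2)=0.568976; N=√[120·1·720·1]=293.938769
The bounds max(0,m−m')=1 and min(l+m,l−m')=1 give 1 term
  k=1: (−1)^0·293.9388/(120)·0.8224^5·0.5690^1 = +0.524160
d^3_{2,3}(1.2105) = +0.524160
Phases: e^{-i·(2)·1.1145}=-0.611664-0.791117i, e^{-i·(3)·5.7921}=+0.097259+0.995259i ⇒ D=+0.381524-0.359420i

Re=0.3815 Im=-0.3594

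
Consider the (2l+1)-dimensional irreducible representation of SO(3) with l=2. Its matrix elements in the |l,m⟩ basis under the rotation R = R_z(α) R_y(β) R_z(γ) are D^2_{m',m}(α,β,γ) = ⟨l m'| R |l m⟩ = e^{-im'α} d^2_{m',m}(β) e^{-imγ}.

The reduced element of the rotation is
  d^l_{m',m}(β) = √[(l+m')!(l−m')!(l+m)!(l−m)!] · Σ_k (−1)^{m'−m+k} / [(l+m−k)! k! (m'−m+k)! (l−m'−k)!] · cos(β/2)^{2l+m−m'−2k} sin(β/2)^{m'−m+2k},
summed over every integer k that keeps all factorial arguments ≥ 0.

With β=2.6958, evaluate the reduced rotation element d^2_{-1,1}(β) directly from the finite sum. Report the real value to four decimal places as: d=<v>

d=-0.7652

d^2_{-1,1}(β=2.6958) via the finite sum:
With c≡cos(β/2)=0.221055 and s≡sin(β/2)=0.975261, N=[1·6·6·1]^{1/2}=6.000000
k: max(0,(1)−(-1))=2 … min(2+(1),2−(-1))=3
  k=2: (−1)^0·6.0000/(2)·0.2211^2·0.9753^2 = +0.139433
  k=3: (−1)^1·6.0000/(6)·0.2211^0·0.9753^4 = -0.904657
d^2_{-1,1}(2.6958) = +0.139433 -0.904657 = -0.765224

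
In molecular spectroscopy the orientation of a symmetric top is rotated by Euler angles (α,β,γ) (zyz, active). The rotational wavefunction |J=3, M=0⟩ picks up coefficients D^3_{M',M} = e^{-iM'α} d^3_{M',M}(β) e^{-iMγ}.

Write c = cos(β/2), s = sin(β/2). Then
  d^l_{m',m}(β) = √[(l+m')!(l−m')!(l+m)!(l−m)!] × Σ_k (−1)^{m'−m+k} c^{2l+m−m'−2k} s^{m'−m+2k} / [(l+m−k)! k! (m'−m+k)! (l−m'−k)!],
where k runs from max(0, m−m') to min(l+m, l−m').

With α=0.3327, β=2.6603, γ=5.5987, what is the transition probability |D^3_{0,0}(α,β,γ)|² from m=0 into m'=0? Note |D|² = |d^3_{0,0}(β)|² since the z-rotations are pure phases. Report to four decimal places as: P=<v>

P=0.1693

D^3_{0,0}(0.3327,2.6603,5.5987) = e^{-i·0·0.3327}·d^3_{0,0}(2.6603)·e^{-i·0·5.5987}. Compute d first:
Half-angle: c=0.238330, s=0.971184. N=√(6·6·6·6)=36.000000
The bounds max(0,m−m')=0 and min(l+m,l−m')=3 give 4 terms
  k=0: (−1)^0·36.0000/(36)·0.2383^6·0.9712^0 = +0.000183
  k=1: (−1)^1·36.0000/(4)·0.2383^4·0.9712^2 = -0.027388
  k=2: (−1)^2·36.0000/(4)·0.2383^2·0.9712^4 = +0.454787
  k=3: (−1)^3·36.0000/(36)·0.2383^0·0.9712^6 = -0.839092
d^3_{0,0}(2.6603) = +0.000183 -0.027388 +0.454787 -0.839092 = -0.411510
|D^3_{0,0}|² = |d^3_{0,0}(β)|² = (-0.411510)² = 0.169341 (the z-rotation phases have unit modulus)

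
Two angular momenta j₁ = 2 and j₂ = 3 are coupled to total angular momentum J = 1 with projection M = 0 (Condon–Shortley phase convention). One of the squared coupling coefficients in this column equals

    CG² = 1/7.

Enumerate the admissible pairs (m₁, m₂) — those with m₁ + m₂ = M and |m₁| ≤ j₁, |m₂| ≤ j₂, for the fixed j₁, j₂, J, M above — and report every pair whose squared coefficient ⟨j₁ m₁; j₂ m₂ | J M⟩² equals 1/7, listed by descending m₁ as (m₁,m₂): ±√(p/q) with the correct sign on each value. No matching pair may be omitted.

Admissible pairs with m₁+m₂ = M = 0: (-2,2), (-1,1), (0,0), (1,-1), (2,-2)
  (m₁,m₂)=(2,-2): CG² = 1/7, CG = +√(1/7)   ← matches the target
  (m₁,m₂)=(1,-1): CG² = 8/35, CG = −√(8/35)
  (m₁,m₂)=(0,0): CG² = 9/35, CG = +√(9/35)
  (m₁,m₂)=(-1,1): CG² = 8/35, CG = −√(8/35)
  (m₁,m₂)=(-2,2): CG² = 1/7, CG = +√(1/7)   ← matches the target
Pairs with CG² = 1/7: (2,-2): +√(1/7); (-2,2): +√(1/7)

(2,-2): +√(1/7); (-2,2): +√(1/7)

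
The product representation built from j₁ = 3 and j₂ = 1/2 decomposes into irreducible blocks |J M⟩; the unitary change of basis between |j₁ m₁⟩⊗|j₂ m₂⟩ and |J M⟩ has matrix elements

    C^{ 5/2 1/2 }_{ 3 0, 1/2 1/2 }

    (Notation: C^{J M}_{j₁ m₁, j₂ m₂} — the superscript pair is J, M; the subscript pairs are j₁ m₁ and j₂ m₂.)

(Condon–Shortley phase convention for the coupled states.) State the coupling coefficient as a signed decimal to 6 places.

j₁+j₂−J=1  J+j₁−j₂=5  J−j₁+j₂=0  j₁+j₂+J+1=7
(j₁±m₁, j₂±m₂, J±M) = (3,3,1,0,3,2)
P² = 432/7
sum k=1..1:
  [1] −1/12 = -1/12
S = -1/12
C² = P²·S² = 3/7 ; C = -0.654654

-0.654654  (= −√(3/7))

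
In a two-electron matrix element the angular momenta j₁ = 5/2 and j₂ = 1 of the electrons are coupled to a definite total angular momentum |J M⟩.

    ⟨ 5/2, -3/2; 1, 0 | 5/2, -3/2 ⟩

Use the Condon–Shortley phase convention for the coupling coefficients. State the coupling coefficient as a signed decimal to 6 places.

-0.507093  (= −√(9/35))

j₁+j₂−J=1  J+j₁−j₂=4  J−j₁+j₂=1  j₁+j₂+J+1=7
(j₁±m₁, j₂±m₂, J±M) = (1,4,1,1,1,4)
P² = 576/35
sum k=0..1:
  [0] +1/24 = 1/24
  [1] −1/6 = -1/6
S = -1/8
C² = P²·S² = 9/35 ; C = -0.507093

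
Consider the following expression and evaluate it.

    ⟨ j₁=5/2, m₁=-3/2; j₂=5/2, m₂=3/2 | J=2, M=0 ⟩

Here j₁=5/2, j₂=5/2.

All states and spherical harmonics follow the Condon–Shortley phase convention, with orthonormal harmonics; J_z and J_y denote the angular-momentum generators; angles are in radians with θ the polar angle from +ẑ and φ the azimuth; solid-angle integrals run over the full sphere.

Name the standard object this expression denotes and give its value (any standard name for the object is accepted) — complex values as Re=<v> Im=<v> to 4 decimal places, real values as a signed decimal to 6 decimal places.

This is a Clebsch–Gordan (vector-coupling) coefficient.
j₁+j₂−J=3  J+j₁−j₂=2  J−j₁+j₂=2  j₁+j₂+J+1=8
(j₁±m₁, j₂±m₂, J±M) = (1,4,4,1,2,2)
P² = 48/7
sum k=2..3:
  [2] +1/8 = 1/8
  [3] −1/6 = -1/6
S = -1/24
C² = P²·S² = 1/84 ; C = -0.109109

Clebsch–Gordan coefficient, −√(1/84) ≈ -0.109109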